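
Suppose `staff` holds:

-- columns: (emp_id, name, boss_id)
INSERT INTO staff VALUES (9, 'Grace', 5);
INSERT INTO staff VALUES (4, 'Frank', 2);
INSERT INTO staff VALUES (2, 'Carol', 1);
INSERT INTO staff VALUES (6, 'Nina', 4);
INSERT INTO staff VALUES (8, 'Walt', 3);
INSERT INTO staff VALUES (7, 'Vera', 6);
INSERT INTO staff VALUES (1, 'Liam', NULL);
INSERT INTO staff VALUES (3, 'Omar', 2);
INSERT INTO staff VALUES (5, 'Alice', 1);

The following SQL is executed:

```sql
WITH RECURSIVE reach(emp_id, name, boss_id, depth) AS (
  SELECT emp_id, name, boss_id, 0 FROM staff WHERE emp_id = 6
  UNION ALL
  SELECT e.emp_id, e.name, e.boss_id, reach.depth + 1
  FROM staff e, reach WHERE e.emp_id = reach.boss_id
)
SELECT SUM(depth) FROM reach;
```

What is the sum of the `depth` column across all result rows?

6

Base: emp_id=6 (Nina), boss_id=4, depth 0.
Iteration 1: join on emp_id=4 -> Frank (id 4, boss_id=2, depth 1).
Iteration 2: join on emp_id=2 -> Carol (id 2, boss_id=1, depth 2).
Iteration 3: join on emp_id=1 -> Liam (id 1, boss_id=NULL, depth 3).
Iteration 4: boss_id is NULL; no match; recursion stops.
SUM(depth) = 0 + 1 + 2 + 3 = 6.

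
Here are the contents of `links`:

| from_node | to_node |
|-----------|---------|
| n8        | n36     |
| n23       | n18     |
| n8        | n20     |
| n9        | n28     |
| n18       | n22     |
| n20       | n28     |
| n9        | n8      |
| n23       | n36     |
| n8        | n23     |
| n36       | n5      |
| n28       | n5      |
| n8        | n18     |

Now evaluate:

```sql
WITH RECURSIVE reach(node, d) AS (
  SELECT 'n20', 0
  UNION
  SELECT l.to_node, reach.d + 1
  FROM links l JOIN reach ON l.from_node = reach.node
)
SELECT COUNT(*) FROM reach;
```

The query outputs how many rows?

3

Base: (n20, d=0).
Iteration 1: edges from {n20} -> (n28, d=1).
Iteration 2: edges from {n28} -> (n5, d=2).
Iteration 3: no outgoing edges from {n5}; recursion stops.
Total rows emitted: 3.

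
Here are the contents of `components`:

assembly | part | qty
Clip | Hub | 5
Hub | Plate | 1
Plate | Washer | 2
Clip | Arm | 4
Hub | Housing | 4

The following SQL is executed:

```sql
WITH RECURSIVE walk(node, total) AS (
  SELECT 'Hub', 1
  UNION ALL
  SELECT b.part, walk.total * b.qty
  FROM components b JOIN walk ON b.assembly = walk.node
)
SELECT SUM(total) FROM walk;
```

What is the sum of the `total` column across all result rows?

Base: (Hub, total=1).
Iteration 1: components of {Hub} -> Housing = 1*4 = 4, Plate = 1*1 = 1.
Iteration 2: components of {Housing,Plate} -> Washer = 1*2 = 2.
Iteration 3: no further components; recursion stops.
SUM(total) = 1 + 1 + 4 + 2 = 8.

8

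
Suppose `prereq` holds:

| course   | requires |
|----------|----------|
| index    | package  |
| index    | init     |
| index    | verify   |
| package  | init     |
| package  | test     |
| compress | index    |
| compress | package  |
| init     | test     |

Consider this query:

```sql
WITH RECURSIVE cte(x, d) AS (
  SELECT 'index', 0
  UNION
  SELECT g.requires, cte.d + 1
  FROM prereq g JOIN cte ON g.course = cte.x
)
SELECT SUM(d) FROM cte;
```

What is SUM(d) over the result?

Base: (index, d=0).
Iteration 1: edges from {index} -> (init, d=1), (package, d=1), (verify, d=1).
Iteration 2: edges from {init,package,verify} -> (init, d=2), (test, d=2). [UNION drops 1 duplicate row(s)]
Iteration 3: edges from {init,test} -> (test, d=3).
Iteration 4: no outgoing edges from {test}; recursion stops.
SUM(d) = 0 + 1 + 1 + 1 + 2 + 2 + 3 = 10.

10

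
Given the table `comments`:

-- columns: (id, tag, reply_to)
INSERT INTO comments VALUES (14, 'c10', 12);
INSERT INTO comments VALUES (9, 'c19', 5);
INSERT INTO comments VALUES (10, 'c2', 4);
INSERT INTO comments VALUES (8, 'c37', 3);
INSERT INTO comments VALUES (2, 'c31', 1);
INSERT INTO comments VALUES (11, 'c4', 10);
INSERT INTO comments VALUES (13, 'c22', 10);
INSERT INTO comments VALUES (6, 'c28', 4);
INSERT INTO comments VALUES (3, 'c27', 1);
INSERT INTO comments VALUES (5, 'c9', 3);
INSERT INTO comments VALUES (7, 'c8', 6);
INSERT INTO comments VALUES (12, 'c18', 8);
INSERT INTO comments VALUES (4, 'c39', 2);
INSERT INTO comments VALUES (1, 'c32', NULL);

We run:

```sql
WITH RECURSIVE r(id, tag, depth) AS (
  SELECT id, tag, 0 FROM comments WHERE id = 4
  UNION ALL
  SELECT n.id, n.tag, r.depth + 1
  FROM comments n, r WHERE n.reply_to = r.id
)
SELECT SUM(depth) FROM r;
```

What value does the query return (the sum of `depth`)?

8

Base: id=4 (c39) at depth 0.
Iteration 1: rows with reply_to in {4} -> c28 (id 6, depth 1), c2 (id 10, depth 1).
Iteration 2: rows with reply_to in {6,10} -> c8 (id 7, depth 2), c4 (id 11, depth 2), c22 (id 13, depth 2).
Iteration 3: no rows with reply_to in {7,11,13}; recursion stops.
SUM(depth) = 0 + 1 + 1 + 2 + 2 + 2 = 8.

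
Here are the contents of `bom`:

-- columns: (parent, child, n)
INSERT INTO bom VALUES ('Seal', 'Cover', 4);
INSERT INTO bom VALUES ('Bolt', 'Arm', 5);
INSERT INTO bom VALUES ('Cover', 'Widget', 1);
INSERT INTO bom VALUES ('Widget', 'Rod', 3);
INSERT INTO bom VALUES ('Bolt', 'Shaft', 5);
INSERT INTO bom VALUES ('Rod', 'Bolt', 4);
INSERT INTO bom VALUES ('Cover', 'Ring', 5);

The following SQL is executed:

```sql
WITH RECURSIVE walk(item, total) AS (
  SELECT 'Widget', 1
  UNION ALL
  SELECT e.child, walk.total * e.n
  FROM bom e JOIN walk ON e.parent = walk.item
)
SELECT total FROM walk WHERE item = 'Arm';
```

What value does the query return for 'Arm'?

60

Base: (Widget, total=1).
Iteration 1: components of {Widget} -> Rod = 1*3 = 3.
Iteration 2: components of {Rod} -> Bolt = 3*4 = 12.
Iteration 3: components of {Bolt} -> Arm = 12*5 = 60, Shaft = 12*5 = 60.
Iteration 4: no further components; recursion stops.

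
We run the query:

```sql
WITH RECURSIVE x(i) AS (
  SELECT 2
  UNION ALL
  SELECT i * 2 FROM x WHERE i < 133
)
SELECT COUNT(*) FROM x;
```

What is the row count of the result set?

8

Base: i=2.
Iteration 1: 2 < 133 holds -> i = 2 * 2 = 4.
Iteration 2: 4 < 133 holds -> i = 4 * 2 = 8.
Iteration 3: 8 < 133 holds -> i = 8 * 2 = 16.
Iteration 4: 16 < 133 holds -> i = 16 * 2 = 32.
Iteration 5: 32 < 133 holds -> i = 32 * 2 = 64.
Iteration 6: 64 < 133 holds -> i = 64 * 2 = 128.
Iteration 7: 128 < 133 holds -> i = 128 * 2 = 256.
Iteration 8: 256 < 133 fails; recursion stops.
Total rows emitted: 8.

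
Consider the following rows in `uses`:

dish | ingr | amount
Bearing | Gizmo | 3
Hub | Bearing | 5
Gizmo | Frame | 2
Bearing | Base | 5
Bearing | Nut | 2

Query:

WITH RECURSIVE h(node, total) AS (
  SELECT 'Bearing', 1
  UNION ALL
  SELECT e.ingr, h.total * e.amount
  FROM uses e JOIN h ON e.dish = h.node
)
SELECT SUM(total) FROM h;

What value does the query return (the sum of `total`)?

17

Base: (Bearing, total=1).
Iteration 1: components of {Bearing} -> Base = 1*5 = 5, Gizmo = 1*3 = 3, Nut = 1*2 = 2.
Iteration 2: components of {Base,Gizmo,Nut} -> Frame = 3*2 = 6.
Iteration 3: no further components; recursion stops.
SUM(total) = 1 + 5 + 3 + 2 + 6 = 17.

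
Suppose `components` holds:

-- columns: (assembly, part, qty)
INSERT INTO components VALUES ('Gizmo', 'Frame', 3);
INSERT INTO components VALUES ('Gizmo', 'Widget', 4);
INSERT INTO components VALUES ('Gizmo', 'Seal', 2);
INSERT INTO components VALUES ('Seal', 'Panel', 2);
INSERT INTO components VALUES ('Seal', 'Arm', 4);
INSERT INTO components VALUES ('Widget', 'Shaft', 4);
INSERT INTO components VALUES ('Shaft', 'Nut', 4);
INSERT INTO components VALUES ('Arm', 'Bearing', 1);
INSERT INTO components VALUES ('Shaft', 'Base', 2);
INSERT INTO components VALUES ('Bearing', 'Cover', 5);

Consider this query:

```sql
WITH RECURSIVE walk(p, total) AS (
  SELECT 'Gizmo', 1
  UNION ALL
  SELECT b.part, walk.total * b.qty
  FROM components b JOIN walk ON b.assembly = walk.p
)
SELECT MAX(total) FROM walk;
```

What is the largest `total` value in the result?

64

Base: (Gizmo, total=1).
Iteration 1: components of {Gizmo} -> Frame = 1*3 = 3, Seal = 1*2 = 2, Widget = 1*4 = 4.
Iteration 2: components of {Frame,Seal,Widget} -> Arm = 2*4 = 8, Panel = 2*2 = 4, Shaft = 4*4 = 16.
Iteration 3: components of {Arm,Panel,Shaft} -> Base = 16*2 = 32, Bearing = 8*1 = 8, Nut = 16*4 = 64.
Iteration 4: components of {Base,Bearing,Nut} -> Cover = 8*5 = 40.
Iteration 5: no further components; recursion stops.
total values: 1, 3, 4, 2, 16, 4, 8, 64, 32, 8, 40; the maximum is 64.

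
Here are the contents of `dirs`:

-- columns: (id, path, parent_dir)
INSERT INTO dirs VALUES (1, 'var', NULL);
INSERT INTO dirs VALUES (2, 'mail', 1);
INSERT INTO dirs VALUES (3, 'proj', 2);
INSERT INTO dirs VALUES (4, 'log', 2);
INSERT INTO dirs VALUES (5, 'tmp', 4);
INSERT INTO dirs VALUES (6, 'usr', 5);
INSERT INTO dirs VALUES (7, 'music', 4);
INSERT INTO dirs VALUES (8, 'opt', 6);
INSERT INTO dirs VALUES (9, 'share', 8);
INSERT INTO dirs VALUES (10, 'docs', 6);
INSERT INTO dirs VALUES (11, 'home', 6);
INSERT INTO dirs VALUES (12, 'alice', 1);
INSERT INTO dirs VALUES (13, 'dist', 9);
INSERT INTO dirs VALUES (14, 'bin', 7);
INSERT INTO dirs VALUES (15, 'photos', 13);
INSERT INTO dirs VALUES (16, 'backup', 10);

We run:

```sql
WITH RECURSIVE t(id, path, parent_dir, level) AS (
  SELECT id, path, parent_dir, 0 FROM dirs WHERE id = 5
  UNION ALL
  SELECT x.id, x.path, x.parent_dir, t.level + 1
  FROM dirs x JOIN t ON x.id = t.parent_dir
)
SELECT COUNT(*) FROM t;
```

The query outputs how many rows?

4

Base: id=5 (tmp), parent_dir=4, level 0.
Iteration 1: join on id=4 -> log (id 4, parent_dir=2, level 1).
Iteration 2: join on id=2 -> mail (id 2, parent_dir=1, level 2).
Iteration 3: join on id=1 -> var (id 1, parent_dir=NULL, level 3).
Iteration 4: parent_dir is NULL; no match; recursion stops.
Total rows emitted: 4.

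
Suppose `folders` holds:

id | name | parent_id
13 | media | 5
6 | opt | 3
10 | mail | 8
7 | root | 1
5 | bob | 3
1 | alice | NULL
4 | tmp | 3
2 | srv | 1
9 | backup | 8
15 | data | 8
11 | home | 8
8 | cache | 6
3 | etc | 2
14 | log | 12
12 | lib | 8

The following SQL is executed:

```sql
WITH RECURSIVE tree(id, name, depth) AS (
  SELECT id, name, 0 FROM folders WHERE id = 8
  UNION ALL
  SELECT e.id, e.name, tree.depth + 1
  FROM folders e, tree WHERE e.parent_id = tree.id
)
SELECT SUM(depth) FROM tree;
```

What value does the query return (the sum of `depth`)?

Base: id=8 (cache) at depth 0.
Iteration 1: rows with parent_id in {8} -> backup (id 9, depth 1), mail (id 10, depth 1), home (id 11, depth 1), lib (id 12, depth 1), data (id 15, depth 1).
Iteration 2: rows with parent_id in {9,10,11,12,15} -> log (id 14, depth 2).
Iteration 3: no rows with parent_id in {14}; recursion stops.
SUM(depth) = 0 + 1 + 1 + 1 + 1 + 1 + 2 = 7.

7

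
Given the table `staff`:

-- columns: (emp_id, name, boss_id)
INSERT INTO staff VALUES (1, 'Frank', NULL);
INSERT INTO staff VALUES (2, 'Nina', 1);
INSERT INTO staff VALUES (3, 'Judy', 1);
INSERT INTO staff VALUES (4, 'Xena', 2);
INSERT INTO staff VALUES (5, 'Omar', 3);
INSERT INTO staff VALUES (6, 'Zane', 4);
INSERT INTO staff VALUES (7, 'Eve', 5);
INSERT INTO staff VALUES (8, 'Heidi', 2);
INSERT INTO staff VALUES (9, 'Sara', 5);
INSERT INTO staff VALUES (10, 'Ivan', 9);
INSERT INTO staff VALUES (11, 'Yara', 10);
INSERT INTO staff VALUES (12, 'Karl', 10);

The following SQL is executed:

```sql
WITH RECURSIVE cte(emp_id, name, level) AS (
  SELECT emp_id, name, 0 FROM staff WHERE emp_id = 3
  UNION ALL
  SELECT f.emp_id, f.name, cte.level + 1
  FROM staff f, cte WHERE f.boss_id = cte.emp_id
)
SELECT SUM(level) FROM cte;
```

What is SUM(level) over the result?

16

Base: emp_id=3 (Judy) at level 0.
Iteration 1: rows with boss_id in {3} -> Omar (id 5, level 1).
Iteration 2: rows with boss_id in {5} -> Eve (id 7, level 2), Sara (id 9, level 2).
Iteration 3: rows with boss_id in {7,9} -> Ivan (id 10, level 3).
Iteration 4: rows with boss_id in {10} -> Yara (id 11, level 4), Karl (id 12, level 4).
Iteration 5: no rows with boss_id in {11,12}; recursion stops.
SUM(level) = 0 + 1 + 2 + 2 + 3 + 4 + 4 = 16.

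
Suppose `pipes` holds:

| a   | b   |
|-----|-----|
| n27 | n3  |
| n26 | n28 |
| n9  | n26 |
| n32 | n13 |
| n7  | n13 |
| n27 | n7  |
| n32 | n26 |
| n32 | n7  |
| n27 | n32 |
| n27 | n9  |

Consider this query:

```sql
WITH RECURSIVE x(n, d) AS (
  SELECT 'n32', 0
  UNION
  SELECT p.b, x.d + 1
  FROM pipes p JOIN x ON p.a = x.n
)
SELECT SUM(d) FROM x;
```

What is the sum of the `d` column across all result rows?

7

Base: (n32, d=0).
Iteration 1: edges from {n32} -> (n13, d=1), (n26, d=1), (n7, d=1).
Iteration 2: edges from {n13,n26,n7} -> (n13, d=2), (n28, d=2).
Iteration 3: no outgoing edges from {n13,n28}; recursion stops.
SUM(d) = 0 + 1 + 1 + 1 + 2 + 2 = 7.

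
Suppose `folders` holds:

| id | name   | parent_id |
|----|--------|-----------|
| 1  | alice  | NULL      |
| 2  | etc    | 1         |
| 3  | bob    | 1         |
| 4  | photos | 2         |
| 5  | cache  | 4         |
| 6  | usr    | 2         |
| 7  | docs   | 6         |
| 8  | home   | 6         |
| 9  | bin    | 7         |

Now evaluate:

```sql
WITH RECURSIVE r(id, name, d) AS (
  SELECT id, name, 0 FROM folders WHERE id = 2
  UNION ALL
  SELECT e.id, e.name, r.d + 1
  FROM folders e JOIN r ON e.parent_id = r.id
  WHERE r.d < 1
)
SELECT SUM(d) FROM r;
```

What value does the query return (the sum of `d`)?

Base: id=2 (etc) at d 0.
Iteration 1: rows with parent_id in {2} -> photos (id 4, d 1), usr (id 6, d 1).
Iteration 2: d < 1 fails for all current rows; recursion stops.
SUM(d) = 0 + 1 + 1 = 2.

2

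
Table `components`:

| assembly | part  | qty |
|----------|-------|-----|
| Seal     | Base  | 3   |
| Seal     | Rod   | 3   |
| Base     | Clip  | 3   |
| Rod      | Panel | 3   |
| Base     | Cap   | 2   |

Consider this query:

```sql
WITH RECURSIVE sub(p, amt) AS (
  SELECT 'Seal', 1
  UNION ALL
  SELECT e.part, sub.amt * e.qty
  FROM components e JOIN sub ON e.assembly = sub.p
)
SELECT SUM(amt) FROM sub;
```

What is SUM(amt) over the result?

Base: (Seal, amt=1).
Iteration 1: components of {Seal} -> Base = 1*3 = 3, Rod = 1*3 = 3.
Iteration 2: components of {Base,Rod} -> Cap = 3*2 = 6, Clip = 3*3 = 9, Panel = 3*3 = 9.
Iteration 3: no further components; recursion stops.
SUM(amt) = 1 + 3 + 3 + 9 + 6 + 9 = 31.

31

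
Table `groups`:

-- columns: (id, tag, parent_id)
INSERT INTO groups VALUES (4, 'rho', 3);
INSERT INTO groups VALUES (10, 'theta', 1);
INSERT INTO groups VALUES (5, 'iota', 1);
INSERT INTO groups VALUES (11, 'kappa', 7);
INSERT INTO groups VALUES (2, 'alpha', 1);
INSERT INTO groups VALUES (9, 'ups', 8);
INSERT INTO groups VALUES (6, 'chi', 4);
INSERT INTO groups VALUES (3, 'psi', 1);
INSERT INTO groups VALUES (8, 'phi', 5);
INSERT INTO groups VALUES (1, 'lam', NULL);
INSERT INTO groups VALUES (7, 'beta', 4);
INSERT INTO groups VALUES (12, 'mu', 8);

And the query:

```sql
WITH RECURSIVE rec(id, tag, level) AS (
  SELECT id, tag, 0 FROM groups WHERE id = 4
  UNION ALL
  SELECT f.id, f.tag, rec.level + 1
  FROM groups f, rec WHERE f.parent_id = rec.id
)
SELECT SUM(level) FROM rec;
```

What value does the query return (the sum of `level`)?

4

Base: id=4 (rho) at level 0.
Iteration 1: rows with parent_id in {4} -> chi (id 6, level 1), beta (id 7, level 1).
Iteration 2: rows with parent_id in {6,7} -> kappa (id 11, level 2).
Iteration 3: no rows with parent_id in {11}; recursion stops.
SUM(level) = 0 + 1 + 1 + 2 = 4.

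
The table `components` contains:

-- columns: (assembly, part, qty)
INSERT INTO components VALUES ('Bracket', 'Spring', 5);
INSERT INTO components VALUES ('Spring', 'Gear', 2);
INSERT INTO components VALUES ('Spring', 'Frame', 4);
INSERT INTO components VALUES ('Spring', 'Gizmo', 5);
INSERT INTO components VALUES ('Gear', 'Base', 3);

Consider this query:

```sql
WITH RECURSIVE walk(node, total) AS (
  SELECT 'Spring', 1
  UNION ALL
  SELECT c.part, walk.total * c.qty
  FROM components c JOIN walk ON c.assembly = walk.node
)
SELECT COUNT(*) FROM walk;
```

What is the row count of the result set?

Base: (Spring, total=1).
Iteration 1: components of {Spring} -> Frame = 1*4 = 4, Gear = 1*2 = 2, Gizmo = 1*5 = 5.
Iteration 2: components of {Frame,Gear,Gizmo} -> Base = 2*3 = 6.
Iteration 3: no further components; recursion stops.
Total rows emitted: 5.

5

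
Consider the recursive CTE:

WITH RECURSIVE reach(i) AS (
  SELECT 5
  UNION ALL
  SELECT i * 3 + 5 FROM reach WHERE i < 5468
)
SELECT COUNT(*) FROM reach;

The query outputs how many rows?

Base: i=5.
Iteration 1: 5 < 5468 holds -> i = 5 * 3 + 5 = 20.
Iteration 2: 20 < 5468 holds -> i = 20 * 3 + 5 = 65.
Iteration 3: 65 < 5468 holds -> i = 65 * 3 + 5 = 200.
Iteration 4: 200 < 5468 holds -> i = 200 * 3 + 5 = 605.
Iteration 5: 605 < 5468 holds -> i = 605 * 3 + 5 = 1820.
Iteration 6: 1820 < 5468 holds -> i = 1820 * 3 + 5 = 5465.
Iteration 7: 5465 < 5468 holds -> i = 5465 * 3 + 5 = 16400.
Iteration 8: 16400 < 5468 fails; recursion stops.
Total rows emitted: 8.

8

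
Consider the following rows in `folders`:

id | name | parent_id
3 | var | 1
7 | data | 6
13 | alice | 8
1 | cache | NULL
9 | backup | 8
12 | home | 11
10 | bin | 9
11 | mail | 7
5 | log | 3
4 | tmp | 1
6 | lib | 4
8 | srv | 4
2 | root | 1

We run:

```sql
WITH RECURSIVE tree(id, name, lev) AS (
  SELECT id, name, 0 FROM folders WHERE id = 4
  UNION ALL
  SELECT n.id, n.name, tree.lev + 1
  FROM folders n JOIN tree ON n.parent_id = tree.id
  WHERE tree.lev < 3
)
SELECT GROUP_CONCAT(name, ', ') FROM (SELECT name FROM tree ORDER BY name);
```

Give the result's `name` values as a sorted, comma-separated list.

alice, backup, bin, data, lib, mail, srv, tmp

Base: id=4 (tmp) at lev 0.
Iteration 1: rows with parent_id in {4} -> lib (id 6, lev 1), srv (id 8, lev 1).
Iteration 2: rows with parent_id in {6,8} -> data (id 7, lev 2), backup (id 9, lev 2), alice (id 13, lev 2).
Iteration 3: rows with parent_id in {7,9,13} -> bin (id 10, lev 3), mail (id 11, lev 3).
Iteration 4: lev < 3 fails for all current rows; recursion stops.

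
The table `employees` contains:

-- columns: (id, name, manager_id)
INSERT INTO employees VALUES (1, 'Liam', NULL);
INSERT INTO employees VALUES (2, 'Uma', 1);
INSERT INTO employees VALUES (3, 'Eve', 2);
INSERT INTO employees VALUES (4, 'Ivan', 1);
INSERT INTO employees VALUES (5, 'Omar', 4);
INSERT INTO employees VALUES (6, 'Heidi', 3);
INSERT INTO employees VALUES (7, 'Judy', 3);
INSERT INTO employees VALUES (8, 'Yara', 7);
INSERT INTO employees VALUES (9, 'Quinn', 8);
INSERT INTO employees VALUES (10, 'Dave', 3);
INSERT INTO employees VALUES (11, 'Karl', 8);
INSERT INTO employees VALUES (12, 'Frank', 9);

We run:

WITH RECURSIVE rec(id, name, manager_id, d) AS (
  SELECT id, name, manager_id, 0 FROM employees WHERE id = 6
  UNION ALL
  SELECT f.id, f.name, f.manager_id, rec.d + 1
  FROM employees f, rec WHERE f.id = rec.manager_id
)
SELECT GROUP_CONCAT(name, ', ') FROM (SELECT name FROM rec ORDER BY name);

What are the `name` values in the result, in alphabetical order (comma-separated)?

Base: id=6 (Heidi), manager_id=3, d 0.
Iteration 1: join on id=3 -> Eve (id 3, manager_id=2, d 1).
Iteration 2: join on id=2 -> Uma (id 2, manager_id=1, d 2).
Iteration 3: join on id=1 -> Liam (id 1, manager_id=NULL, d 3).
Iteration 4: manager_id is NULL; no match; recursion stops.

Eve, Heidi, Liam, Uma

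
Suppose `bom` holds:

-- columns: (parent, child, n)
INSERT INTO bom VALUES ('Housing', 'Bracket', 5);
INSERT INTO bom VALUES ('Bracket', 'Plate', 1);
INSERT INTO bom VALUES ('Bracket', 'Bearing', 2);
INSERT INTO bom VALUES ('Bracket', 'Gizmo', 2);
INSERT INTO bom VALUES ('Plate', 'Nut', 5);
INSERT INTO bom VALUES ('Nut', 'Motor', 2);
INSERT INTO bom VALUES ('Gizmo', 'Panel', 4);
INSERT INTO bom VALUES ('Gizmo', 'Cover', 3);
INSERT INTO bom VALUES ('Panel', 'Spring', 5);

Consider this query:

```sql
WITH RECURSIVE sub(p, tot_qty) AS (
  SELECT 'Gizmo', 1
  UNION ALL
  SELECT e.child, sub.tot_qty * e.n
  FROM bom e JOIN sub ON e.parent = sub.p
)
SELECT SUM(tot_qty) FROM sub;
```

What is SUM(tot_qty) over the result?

28

Base: (Gizmo, tot_qty=1).
Iteration 1: components of {Gizmo} -> Cover = 1*3 = 3, Panel = 1*4 = 4.
Iteration 2: components of {Cover,Panel} -> Spring = 4*5 = 20.
Iteration 3: no further components; recursion stops.
SUM(tot_qty) = 1 + 4 + 3 + 20 = 28.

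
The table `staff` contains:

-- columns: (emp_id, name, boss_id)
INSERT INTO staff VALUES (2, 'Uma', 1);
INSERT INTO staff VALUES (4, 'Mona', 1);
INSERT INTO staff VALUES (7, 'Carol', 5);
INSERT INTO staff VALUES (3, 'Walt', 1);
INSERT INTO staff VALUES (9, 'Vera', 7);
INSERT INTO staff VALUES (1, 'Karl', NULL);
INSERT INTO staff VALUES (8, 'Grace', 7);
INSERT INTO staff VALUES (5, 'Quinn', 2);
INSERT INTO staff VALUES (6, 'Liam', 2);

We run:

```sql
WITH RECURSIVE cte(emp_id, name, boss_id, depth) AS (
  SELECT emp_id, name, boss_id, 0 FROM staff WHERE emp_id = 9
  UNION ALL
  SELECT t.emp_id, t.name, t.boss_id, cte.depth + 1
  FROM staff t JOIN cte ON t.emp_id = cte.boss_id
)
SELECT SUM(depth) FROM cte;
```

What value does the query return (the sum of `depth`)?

10

Base: emp_id=9 (Vera), boss_id=7, depth 0.
Iteration 1: join on emp_id=7 -> Carol (id 7, boss_id=5, depth 1).
Iteration 2: join on emp_id=5 -> Quinn (id 5, boss_id=2, depth 2).
Iteration 3: join on emp_id=2 -> Uma (id 2, boss_id=1, depth 3).
Iteration 4: join on emp_id=1 -> Karl (id 1, boss_id=NULL, depth 4).
Iteration 5: boss_id is NULL; no match; recursion stops.
SUM(depth) = 0 + 1 + 2 + 3 + 4 = 10.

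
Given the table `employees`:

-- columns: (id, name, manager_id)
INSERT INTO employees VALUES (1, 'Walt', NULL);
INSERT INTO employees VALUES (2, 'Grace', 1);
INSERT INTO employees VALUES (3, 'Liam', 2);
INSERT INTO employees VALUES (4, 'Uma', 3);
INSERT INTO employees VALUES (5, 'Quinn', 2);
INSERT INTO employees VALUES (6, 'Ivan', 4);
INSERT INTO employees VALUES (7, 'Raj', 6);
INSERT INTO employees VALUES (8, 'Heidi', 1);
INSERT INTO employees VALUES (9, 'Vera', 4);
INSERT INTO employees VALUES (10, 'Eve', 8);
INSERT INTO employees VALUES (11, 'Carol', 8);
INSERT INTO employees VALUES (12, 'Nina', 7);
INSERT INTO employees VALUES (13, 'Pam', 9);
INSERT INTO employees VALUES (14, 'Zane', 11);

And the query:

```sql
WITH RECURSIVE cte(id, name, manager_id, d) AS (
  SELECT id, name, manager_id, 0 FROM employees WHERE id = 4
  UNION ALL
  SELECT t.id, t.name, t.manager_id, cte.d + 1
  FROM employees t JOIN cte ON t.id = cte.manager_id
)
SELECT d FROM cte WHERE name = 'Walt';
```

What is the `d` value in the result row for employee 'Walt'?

Base: id=4 (Uma), manager_id=3, d 0.
Iteration 1: join on id=3 -> Liam (id 3, manager_id=2, d 1).
Iteration 2: join on id=2 -> Grace (id 2, manager_id=1, d 2).
Iteration 3: join on id=1 -> Walt (id 1, manager_id=NULL, d 3).
Iteration 4: manager_id is NULL; no match; recursion stops.

3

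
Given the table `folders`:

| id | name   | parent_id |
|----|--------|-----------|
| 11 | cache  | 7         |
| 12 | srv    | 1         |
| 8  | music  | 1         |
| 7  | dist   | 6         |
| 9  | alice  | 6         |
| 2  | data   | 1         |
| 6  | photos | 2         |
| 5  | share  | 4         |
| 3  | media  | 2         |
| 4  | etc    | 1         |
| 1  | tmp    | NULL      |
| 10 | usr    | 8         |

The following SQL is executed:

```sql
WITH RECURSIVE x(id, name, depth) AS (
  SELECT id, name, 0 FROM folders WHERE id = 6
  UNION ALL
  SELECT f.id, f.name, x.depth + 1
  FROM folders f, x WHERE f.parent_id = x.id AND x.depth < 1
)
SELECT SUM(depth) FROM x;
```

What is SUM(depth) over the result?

2

Base: id=6 (photos) at depth 0.
Iteration 1: rows with parent_id in {6} -> dist (id 7, depth 1), alice (id 9, depth 1).
Iteration 2: depth < 1 fails for all current rows; recursion stops.
SUM(depth) = 0 + 1 + 1 = 2.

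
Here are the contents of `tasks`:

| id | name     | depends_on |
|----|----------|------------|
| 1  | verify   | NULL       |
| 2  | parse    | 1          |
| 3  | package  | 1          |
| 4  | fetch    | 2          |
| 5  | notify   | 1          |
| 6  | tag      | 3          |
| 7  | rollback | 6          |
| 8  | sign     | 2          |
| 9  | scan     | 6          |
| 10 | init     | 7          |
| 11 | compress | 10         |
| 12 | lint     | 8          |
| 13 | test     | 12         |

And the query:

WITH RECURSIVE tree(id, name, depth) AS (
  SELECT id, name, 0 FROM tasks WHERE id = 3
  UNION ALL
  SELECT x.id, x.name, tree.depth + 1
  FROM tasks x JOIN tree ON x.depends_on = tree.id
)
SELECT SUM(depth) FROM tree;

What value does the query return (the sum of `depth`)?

Base: id=3 (package) at depth 0.
Iteration 1: rows with depends_on in {3} -> tag (id 6, depth 1).
Iteration 2: rows with depends_on in {6} -> rollback (id 7, depth 2), scan (id 9, depth 2).
Iteration 3: rows with depends_on in {7,9} -> init (id 10, depth 3).
Iteration 4: rows with depends_on in {10} -> compress (id 11, depth 4).
Iteration 5: no rows with depends_on in {11}; recursion stops.
SUM(depth) = 0 + 1 + 2 + 2 + 3 + 4 = 12.

12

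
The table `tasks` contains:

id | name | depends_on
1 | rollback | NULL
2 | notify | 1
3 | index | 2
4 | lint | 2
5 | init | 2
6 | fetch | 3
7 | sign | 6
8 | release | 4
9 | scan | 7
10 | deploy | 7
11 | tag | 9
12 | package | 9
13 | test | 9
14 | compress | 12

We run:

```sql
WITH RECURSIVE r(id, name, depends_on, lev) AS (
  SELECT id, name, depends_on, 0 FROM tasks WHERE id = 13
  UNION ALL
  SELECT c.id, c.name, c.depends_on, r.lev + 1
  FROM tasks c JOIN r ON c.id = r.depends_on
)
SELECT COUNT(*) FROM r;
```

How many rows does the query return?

Base: id=13 (test), depends_on=9, lev 0.
Iteration 1: join on id=9 -> scan (id 9, depends_on=7, lev 1).
Iteration 2: join on id=7 -> sign (id 7, depends_on=6, lev 2).
Iteration 3: join on id=6 -> fetch (id 6, depends_on=3, lev 3).
Iteration 4: join on id=3 -> index (id 3, depends_on=2, lev 4).
Iteration 5: join on id=2 -> notify (id 2, depends_on=1, lev 5).
Iteration 6: join on id=1 -> rollback (id 1, depends_on=NULL, lev 6).
Iteration 7: depends_on is NULL; no match; recursion stops.
Total rows emitted: 7.

7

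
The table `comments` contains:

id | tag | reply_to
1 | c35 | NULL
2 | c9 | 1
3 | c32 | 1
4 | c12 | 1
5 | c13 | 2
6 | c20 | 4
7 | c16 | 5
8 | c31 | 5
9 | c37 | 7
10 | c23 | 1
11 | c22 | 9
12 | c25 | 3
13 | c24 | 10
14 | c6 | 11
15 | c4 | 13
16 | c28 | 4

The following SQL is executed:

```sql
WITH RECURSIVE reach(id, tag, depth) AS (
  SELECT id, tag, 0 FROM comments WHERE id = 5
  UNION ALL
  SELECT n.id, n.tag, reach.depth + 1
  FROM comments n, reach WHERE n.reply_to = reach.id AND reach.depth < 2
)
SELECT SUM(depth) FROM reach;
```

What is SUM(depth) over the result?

4

Base: id=5 (c13) at depth 0.
Iteration 1: rows with reply_to in {5} -> c16 (id 7, depth 1), c31 (id 8, depth 1).
Iteration 2: rows with reply_to in {7,8} -> c37 (id 9, depth 2).
Iteration 3: depth < 2 fails for all current rows; recursion stops.
SUM(depth) = 0 + 1 + 1 + 2 = 4.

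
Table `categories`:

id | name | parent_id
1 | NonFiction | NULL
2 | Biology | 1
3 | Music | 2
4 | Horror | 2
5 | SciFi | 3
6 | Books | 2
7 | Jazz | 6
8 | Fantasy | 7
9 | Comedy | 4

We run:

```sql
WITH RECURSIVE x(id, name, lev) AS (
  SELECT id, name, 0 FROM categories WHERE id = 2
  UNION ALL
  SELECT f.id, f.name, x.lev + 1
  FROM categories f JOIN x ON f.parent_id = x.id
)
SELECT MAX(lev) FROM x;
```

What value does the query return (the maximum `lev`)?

Base: id=2 (Biology) at lev 0.
Iteration 1: rows with parent_id in {2} -> Music (id 3, lev 1), Horror (id 4, lev 1), Books (id 6, lev 1).
Iteration 2: rows with parent_id in {3,4,6} -> SciFi (id 5, lev 2), Jazz (id 7, lev 2), Comedy (id 9, lev 2).
Iteration 3: rows with parent_id in {5,7,9} -> Fantasy (id 8, lev 3).
Iteration 4: no rows with parent_id in {8}; recursion stops.
lev values: 0, 1, 1, 1, 2, 2, 2, 3; the maximum is 3.

3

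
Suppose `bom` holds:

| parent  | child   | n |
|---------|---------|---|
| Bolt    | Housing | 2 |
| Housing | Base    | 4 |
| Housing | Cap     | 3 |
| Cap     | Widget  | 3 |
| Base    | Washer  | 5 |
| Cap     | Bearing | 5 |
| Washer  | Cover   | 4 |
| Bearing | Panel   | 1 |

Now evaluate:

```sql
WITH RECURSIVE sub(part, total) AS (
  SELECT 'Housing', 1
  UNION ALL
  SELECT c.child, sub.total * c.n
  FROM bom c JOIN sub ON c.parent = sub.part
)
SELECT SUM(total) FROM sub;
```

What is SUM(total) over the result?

Base: (Housing, total=1).
Iteration 1: components of {Housing} -> Base = 1*4 = 4, Cap = 1*3 = 3.
Iteration 2: components of {Base,Cap} -> Bearing = 3*5 = 15, Washer = 4*5 = 20, Widget = 3*3 = 9.
Iteration 3: components of {Bearing,Washer,Widget} -> Cover = 20*4 = 80, Panel = 15*1 = 15.
Iteration 4: no further components; recursion stops.
SUM(total) = 1 + 4 + 3 + 20 + 9 + 15 + 80 + 15 = 147.

147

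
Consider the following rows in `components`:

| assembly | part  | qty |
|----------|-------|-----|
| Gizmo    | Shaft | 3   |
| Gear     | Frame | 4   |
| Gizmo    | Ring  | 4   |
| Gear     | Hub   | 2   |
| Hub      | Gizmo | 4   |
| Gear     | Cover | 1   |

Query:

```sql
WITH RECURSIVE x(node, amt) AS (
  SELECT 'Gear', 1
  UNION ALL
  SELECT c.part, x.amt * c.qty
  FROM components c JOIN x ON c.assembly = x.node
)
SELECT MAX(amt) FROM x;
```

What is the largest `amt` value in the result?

Base: (Gear, amt=1).
Iteration 1: components of {Gear} -> Cover = 1*1 = 1, Frame = 1*4 = 4, Hub = 1*2 = 2.
Iteration 2: components of {Cover,Frame,Hub} -> Gizmo = 2*4 = 8.
Iteration 3: components of {Gizmo} -> Ring = 8*4 = 32, Shaft = 8*3 = 24.
Iteration 4: no further components; recursion stops.
amt values: 1, 4, 2, 1, 8, 24, 32; the maximum is 32.

32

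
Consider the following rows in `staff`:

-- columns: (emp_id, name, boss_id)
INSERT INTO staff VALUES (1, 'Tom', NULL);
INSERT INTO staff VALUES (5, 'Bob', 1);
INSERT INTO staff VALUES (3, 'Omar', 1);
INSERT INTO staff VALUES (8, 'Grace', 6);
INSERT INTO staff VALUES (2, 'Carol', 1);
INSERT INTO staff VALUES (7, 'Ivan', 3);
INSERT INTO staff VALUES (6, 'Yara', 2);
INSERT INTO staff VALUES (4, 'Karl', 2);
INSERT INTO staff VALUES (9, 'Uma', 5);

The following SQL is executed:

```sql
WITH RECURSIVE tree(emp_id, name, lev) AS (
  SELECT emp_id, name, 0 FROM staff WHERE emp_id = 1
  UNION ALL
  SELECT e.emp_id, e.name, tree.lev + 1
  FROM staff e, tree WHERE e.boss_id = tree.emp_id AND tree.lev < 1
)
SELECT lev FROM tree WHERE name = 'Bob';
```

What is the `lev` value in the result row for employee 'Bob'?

1

Base: emp_id=1 (Tom) at lev 0.
Iteration 1: rows with boss_id in {1} -> Carol (id 2, lev 1), Omar (id 3, lev 1), Bob (id 5, lev 1).
Iteration 2: lev < 1 fails for all current rows; recursion stops.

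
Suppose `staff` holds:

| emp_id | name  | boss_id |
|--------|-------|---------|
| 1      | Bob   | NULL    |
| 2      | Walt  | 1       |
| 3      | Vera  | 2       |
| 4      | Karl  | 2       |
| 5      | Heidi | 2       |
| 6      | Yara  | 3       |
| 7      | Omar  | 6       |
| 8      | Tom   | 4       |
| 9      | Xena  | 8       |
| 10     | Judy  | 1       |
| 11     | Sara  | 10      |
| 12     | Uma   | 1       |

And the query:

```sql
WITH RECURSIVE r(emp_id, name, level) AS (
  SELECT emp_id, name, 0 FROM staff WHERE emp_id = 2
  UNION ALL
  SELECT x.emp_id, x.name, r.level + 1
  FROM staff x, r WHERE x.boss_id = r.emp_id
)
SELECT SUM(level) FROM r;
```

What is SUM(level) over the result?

13

Base: emp_id=2 (Walt) at level 0.
Iteration 1: rows with boss_id in {2} -> Vera (id 3, level 1), Karl (id 4, level 1), Heidi (id 5, level 1).
Iteration 2: rows with boss_id in {3,4,5} -> Yara (id 6, level 2), Tom (id 8, level 2).
Iteration 3: rows with boss_id in {6,8} -> Omar (id 7, level 3), Xena (id 9, level 3).
Iteration 4: no rows with boss_id in {7,9}; recursion stops.
SUM(level) = 0 + 1 + 1 + 1 + 2 + 2 + 3 + 3 = 13.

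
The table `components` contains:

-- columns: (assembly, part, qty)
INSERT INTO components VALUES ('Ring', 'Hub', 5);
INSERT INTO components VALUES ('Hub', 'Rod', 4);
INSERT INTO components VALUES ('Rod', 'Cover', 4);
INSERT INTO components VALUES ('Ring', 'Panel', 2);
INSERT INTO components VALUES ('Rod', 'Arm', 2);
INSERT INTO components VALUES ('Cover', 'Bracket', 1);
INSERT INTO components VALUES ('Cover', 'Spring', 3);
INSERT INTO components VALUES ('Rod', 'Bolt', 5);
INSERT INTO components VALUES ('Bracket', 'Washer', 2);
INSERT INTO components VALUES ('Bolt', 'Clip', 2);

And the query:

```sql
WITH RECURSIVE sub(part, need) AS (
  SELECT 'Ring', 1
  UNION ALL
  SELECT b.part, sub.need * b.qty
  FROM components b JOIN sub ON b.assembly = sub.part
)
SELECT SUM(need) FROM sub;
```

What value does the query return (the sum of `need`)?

Base: (Ring, need=1).
Iteration 1: components of {Ring} -> Hub = 1*5 = 5, Panel = 1*2 = 2.
Iteration 2: components of {Hub,Panel} -> Rod = 5*4 = 20.
Iteration 3: components of {Rod} -> Arm = 20*2 = 40, Bolt = 20*5 = 100, Cover = 20*4 = 80.
Iteration 4: components of {Arm,Bolt,Cover} -> Bracket = 80*1 = 80, Clip = 100*2 = 200, Spring = 80*3 = 240.
Iteration 5: components of {Bracket,Clip,Spring} -> Washer = 80*2 = 160.
Iteration 6: no further components; recursion stops.
SUM(need) = 1 + 5 + 2 + 20 + 80 + 40 + 100 + 80 + 240 + 200 + 160 = 928.

928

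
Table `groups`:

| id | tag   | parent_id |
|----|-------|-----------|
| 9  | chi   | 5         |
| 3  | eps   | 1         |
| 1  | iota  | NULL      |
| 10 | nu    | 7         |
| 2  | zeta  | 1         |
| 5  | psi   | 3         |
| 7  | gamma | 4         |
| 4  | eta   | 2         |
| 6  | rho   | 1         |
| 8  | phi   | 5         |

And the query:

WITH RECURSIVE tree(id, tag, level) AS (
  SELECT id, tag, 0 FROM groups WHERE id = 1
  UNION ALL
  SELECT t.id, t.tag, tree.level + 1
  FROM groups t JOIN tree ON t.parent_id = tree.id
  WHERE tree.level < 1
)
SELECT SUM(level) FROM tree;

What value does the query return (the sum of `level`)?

Base: id=1 (iota) at level 0.
Iteration 1: rows with parent_id in {1} -> zeta (id 2, level 1), eps (id 3, level 1), rho (id 6, level 1).
Iteration 2: level < 1 fails for all current rows; recursion stops.
SUM(level) = 0 + 1 + 1 + 1 = 3.

3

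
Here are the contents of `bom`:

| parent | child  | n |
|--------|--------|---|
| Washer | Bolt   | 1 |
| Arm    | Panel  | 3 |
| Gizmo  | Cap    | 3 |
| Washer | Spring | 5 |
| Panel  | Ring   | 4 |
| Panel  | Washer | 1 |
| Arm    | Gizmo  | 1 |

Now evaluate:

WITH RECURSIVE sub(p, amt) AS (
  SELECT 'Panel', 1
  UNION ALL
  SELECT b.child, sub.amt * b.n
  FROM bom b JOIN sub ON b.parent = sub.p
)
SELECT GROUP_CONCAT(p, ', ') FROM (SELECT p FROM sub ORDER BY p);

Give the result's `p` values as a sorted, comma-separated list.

Bolt, Panel, Ring, Spring, Washer

Base: (Panel, amt=1).
Iteration 1: components of {Panel} -> Ring = 1*4 = 4, Washer = 1*1 = 1.
Iteration 2: components of {Ring,Washer} -> Bolt = 1*1 = 1, Spring = 1*5 = 5.
Iteration 3: no further components; recursion stops.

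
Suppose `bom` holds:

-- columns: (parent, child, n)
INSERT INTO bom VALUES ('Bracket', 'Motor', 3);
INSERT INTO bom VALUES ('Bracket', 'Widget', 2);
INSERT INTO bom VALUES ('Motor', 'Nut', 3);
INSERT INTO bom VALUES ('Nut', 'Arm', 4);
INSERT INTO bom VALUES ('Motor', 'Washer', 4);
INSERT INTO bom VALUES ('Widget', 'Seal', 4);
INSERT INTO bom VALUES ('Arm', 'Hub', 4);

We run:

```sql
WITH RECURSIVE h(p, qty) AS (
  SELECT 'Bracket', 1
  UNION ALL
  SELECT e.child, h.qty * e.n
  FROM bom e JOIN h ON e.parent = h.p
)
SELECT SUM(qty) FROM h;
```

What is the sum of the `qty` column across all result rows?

215

Base: (Bracket, qty=1).
Iteration 1: components of {Bracket} -> Motor = 1*3 = 3, Widget = 1*2 = 2.
Iteration 2: components of {Motor,Widget} -> Nut = 3*3 = 9, Seal = 2*4 = 8, Washer = 3*4 = 12.
Iteration 3: components of {Nut,Seal,Washer} -> Arm = 9*4 = 36.
Iteration 4: components of {Arm} -> Hub = 36*4 = 144.
Iteration 5: no further components; recursion stops.
SUM(qty) = 1 + 3 + 2 + 9 + 12 + 8 + 36 + 144 = 215.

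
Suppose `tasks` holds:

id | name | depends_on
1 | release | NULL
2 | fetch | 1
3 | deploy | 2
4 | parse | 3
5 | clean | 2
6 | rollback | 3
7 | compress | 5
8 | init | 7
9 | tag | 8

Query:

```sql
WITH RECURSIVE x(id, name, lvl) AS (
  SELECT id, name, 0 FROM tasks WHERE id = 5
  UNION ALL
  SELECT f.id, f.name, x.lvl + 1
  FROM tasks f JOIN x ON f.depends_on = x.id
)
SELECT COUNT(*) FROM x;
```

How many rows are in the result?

4

Base: id=5 (clean) at lvl 0.
Iteration 1: rows with depends_on in {5} -> compress (id 7, lvl 1).
Iteration 2: rows with depends_on in {7} -> init (id 8, lvl 2).
Iteration 3: rows with depends_on in {8} -> tag (id 9, lvl 3).
Iteration 4: no rows with depends_on in {9}; recursion stops.
Total rows emitted: 4.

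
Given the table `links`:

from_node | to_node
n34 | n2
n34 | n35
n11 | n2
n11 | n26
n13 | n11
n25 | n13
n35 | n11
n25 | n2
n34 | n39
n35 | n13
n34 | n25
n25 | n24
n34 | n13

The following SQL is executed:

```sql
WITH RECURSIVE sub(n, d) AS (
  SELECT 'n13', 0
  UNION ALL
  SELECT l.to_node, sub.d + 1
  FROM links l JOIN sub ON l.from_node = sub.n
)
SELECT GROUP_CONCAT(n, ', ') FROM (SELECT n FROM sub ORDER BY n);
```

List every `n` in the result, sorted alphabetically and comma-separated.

Base: (n13, d=0).
Iteration 1: edges from {n13} -> (n11, d=1).
Iteration 2: edges from {n11} -> (n2, d=2), (n26, d=2).
Iteration 3: no outgoing edges from {n2,n26}; recursion stops.

n11, n13, n2, n26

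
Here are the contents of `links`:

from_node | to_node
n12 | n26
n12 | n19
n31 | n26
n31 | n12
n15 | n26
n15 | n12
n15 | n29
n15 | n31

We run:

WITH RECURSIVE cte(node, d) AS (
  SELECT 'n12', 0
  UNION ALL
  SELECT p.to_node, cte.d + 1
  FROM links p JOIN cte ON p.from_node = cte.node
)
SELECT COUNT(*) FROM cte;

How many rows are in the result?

Base: (n12, d=0).
Iteration 1: edges from {n12} -> (n19, d=1), (n26, d=1).
Iteration 2: no outgoing edges from {n19,n26}; recursion stops.
Total rows emitted: 3.

3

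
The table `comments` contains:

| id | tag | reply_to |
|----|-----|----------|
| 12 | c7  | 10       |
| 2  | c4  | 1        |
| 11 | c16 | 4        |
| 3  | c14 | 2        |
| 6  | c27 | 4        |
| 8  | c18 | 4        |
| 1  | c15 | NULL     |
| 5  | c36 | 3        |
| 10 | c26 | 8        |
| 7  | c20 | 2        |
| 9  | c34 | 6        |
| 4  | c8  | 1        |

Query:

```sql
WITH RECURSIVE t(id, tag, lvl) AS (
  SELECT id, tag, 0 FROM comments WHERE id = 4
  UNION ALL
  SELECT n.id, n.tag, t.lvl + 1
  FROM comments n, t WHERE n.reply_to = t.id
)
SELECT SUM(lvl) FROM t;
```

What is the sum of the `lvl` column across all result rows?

Base: id=4 (c8) at lvl 0.
Iteration 1: rows with reply_to in {4} -> c27 (id 6, lvl 1), c18 (id 8, lvl 1), c16 (id 11, lvl 1).
Iteration 2: rows with reply_to in {6,8,11} -> c34 (id 9, lvl 2), c26 (id 10, lvl 2).
Iteration 3: rows with reply_to in {9,10} -> c7 (id 12, lvl 3).
Iteration 4: no rows with reply_to in {12}; recursion stops.
SUM(lvl) = 0 + 1 + 1 + 1 + 2 + 2 + 3 = 10.

10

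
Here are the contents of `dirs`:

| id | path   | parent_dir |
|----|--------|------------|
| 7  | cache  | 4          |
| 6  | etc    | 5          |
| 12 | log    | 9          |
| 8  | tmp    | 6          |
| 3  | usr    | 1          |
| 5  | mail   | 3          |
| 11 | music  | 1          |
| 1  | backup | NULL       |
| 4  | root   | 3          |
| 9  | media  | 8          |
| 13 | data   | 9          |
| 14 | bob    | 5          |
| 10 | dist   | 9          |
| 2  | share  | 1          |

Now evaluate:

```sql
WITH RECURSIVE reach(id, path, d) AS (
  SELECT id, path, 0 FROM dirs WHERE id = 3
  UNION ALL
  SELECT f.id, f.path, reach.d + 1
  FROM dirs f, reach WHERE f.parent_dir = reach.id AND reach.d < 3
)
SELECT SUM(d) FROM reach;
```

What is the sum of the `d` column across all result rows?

Base: id=3 (usr) at d 0.
Iteration 1: rows with parent_dir in {3} -> root (id 4, d 1), mail (id 5, d 1).
Iteration 2: rows with parent_dir in {4,5} -> etc (id 6, d 2), cache (id 7, d 2), bob (id 14, d 2).
Iteration 3: rows with parent_dir in {6,7,14} -> tmp (id 8, d 3).
Iteration 4: d < 3 fails for all current rows; recursion stops.
SUM(d) = 0 + 1 + 1 + 2 + 2 + 2 + 3 = 11.

11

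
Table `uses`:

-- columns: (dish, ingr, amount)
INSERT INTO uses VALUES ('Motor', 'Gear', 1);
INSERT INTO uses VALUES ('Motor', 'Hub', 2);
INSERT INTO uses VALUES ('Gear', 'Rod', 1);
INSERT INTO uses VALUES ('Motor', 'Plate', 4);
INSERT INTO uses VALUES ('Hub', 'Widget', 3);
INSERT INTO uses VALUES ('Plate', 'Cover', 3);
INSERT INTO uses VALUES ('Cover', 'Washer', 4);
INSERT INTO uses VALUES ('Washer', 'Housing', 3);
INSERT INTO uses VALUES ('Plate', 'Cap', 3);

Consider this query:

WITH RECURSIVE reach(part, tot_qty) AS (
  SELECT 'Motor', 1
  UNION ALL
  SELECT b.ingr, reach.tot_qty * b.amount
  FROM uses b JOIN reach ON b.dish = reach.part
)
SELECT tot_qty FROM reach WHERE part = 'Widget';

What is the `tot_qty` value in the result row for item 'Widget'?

Base: (Motor, tot_qty=1).
Iteration 1: components of {Motor} -> Gear = 1*1 = 1, Hub = 1*2 = 2, Plate = 1*4 = 4.
Iteration 2: components of {Gear,Hub,Plate} -> Cap = 4*3 = 12, Cover = 4*3 = 12, Rod = 1*1 = 1, Widget = 2*3 = 6.
Iteration 3: components of {Cap,Cover,Rod,Widget} -> Washer = 12*4 = 48.
Iteration 4: components of {Washer} -> Housing = 48*3 = 144.
Iteration 5: no further components; recursion stops.

6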